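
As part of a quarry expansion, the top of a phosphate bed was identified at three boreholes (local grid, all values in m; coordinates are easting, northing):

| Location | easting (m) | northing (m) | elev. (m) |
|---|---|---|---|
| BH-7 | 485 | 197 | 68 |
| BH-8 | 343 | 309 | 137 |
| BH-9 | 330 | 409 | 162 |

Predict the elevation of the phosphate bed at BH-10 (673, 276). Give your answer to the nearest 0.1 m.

24.0 m

Let the plane be z = a·easting + b·northing + c.
BH-8−BH-7: −142a + 112b = 69;  BH-9−BH-7: −155a + 212b = 94.
Solving gives a = −0.32172, b = 0.20818.
Then c = 68 − a·485 − b·197 = 183.02.
At (673, 276): z = −216.5 + 57.5 + 183.02 = 24.0 m.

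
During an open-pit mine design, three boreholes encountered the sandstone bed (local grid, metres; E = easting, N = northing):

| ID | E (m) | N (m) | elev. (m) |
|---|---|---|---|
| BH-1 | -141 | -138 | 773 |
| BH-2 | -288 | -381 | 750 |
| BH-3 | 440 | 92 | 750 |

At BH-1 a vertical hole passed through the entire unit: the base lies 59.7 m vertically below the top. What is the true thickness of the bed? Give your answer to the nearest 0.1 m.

Two edge vectors: BH-1→BH-2 = (-147, -243, -23), BH-1→BH-3 = (581, 230, -23).
Normal n = (BH-1→BH-2) × (BH-1→BH-3) = (10879, -16744, 107373).
So ∂z/∂E = −n_x/n_z = −0.10132 and ∂z/∂N = −n_y/n_z = 0.15594.
|∇z| = √(a²+b²) = 0.18597, so dip δ = arctan(0.18597) = 10.53°.
True thickness = vertical thickness × cos δ = 59.7 × cos 10.53° = 58.7 m.

58.7 m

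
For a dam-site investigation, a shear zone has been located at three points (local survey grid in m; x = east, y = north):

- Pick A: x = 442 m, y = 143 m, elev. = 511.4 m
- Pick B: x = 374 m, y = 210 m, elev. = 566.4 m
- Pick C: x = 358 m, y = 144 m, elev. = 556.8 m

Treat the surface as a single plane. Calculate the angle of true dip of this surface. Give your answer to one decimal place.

Let the plane be z = a·x + b·y + c.
Pick B−Pick A: −68a + 67b = 55;  Pick C−Pick A: −84a + 1b = 45.4.
Solving gives a = −0.53719, b = 0.27568.
Gradient magnitude |∇z| = √(a² + b²) = √(0.28858 + 0.07600) = 0.60380.
True dip = arctan(0.60380) = 31.1°, dipping toward ESE (azimuth ≈ 117°).

31.1°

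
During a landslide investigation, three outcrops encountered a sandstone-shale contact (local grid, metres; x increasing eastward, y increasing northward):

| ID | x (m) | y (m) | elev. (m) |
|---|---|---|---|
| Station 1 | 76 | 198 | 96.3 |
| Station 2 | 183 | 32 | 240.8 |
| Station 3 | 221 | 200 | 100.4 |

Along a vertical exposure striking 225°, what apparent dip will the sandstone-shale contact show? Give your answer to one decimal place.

Let the plane be z = a·x + b·y + c.
Station 2−Station 1: 107a − 166b = 144.5;  Station 3−Station 1: 145a + 2b = 4.1.
Solving gives a = 0.03993, b = −0.84475.
Unit vector along 225° is (sin 225°, cos 225°) = (-0.7071, -0.7071).
Slope in that direction = a·(-0.7071) + b·(-0.7071) = 0.56909.
Apparent dip = arctan|0.56909| = 29.6° (true dip is 40.2°, so apparent ≤ true as expected).

29.6°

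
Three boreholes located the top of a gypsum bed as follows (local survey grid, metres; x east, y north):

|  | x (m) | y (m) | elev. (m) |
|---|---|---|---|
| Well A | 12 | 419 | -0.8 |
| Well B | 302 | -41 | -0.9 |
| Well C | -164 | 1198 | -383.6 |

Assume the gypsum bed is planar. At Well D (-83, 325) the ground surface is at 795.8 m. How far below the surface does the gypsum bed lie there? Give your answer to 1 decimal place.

Two edge vectors: Well A→Well B = (290, -460, -0.1), Well A→Well C = (-176, 779, -382.8).
Normal n = (Well A→Well B) × (Well A→Well C) = (176165.9, 111029.6, 144950).
So ∂z/∂x = −n_x/n_z = −1.215356 and ∂z/∂y = −n_y/n_z = −0.765986.
Intercept c from Well A: -0.8 + 14.58 + 320.95 = 334.73.
At (-83, 325): z_contact = 100.87 − 248.95 + 334.73 = 186.66 m.
Depth below ground = 795.8 − 186.66 = 609.1 m.

609.1 m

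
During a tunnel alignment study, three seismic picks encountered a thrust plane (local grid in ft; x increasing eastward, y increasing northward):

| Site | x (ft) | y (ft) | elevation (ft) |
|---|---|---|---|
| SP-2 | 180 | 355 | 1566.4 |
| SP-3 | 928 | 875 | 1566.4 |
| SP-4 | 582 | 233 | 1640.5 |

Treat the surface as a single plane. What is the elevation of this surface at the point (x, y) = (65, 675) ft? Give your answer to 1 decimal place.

1492.6 ft

Two edge vectors: SP-2→SP-3 = (748, 520, 0), SP-2→SP-4 = (402, -122, 74.1).
Normal n = (SP-2→SP-3) × (SP-2→SP-4) = (38532, -55426.8, -300296).
So ∂z/∂x = −n_x/n_z = 0.12831 and ∂z/∂y = −n_y/n_z = −0.18457.
Intercept c from SP-2: 1566.4 − 23.10 + 65.52 = 1608.83.
At (65, 675): z = 8.3 − 124.6 + 1608.83 = 1492.6 ft.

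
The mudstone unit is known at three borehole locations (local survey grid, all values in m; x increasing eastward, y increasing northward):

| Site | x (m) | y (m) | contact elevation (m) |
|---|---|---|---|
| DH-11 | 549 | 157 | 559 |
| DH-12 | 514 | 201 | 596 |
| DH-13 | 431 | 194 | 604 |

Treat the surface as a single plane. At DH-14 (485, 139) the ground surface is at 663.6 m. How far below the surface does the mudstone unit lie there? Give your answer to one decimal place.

Two edge vectors: DH-11→DH-12 = (-35, 44, 37), DH-11→DH-13 = (-118, 37, 45).
Normal n = (DH-11→DH-12) × (DH-11→DH-13) = (611, -2791, 3897).
So ∂z/∂x = −n_x/n_z = −0.15679 and ∂z/∂y = −n_y/n_z = 0.71619.
Intercept c from DH-11: 559 + 86.08 − 112.44 = 532.63.
At (485, 139): z_contact = −76.04 + 99.55 + 532.63 = 556.14 m.
Depth below ground = 663.6 − 556.14 = 107.5 m.

107.5 m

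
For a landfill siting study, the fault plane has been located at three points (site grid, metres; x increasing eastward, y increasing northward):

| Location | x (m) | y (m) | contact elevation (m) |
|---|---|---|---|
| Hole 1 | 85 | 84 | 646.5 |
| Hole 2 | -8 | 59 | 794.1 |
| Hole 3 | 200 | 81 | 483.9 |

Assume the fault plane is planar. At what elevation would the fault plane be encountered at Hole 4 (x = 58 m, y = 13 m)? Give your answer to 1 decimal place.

Two edge vectors: Hole 1→Hole 2 = (-93, -25, 147.6), Hole 1→Hole 3 = (115, -3, -162.6).
Normal n = (Hole 1→Hole 2) × (Hole 1→Hole 3) = (4507.8, 1852.2, 3154).
So ∂z/∂x = −n_x/n_z = −1.42923 and ∂z/∂y = −n_y/n_z = −0.58725.
Intercept c from Hole 1: 646.5 + 121.48 + 49.33 = 817.31.
At (58, 13): z = −82.9 − 7.6 + 817.31 = 726.8 m.

726.8 m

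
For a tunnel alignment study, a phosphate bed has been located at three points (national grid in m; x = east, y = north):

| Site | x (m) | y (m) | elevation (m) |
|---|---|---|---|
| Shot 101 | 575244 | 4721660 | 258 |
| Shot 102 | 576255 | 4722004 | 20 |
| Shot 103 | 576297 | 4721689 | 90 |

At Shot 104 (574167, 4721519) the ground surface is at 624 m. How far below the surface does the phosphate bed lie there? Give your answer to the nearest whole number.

167 m

Two edge vectors: Shot 101→Shot 102 = (1011, 344, -238), Shot 101→Shot 103 = (1053, 29, -168).
Normal n = (Shot 101→Shot 102) × (Shot 101→Shot 103) = (-50890, -80766, -332913).
So ∂z/∂x = −n_x/n_z = −0.15286276 and ∂z/∂y = −n_y/n_z = −0.24260392.
Intercept c from Shot 101: 258 + 87933.39 + 1145493.24 = 1233684.63.
At (574167, 4721519): z_contact = −87768.8 − 1145459.0 + 1233684.63 = 456.8 m.
Depth below ground = 624 − 456.8 = 167 m.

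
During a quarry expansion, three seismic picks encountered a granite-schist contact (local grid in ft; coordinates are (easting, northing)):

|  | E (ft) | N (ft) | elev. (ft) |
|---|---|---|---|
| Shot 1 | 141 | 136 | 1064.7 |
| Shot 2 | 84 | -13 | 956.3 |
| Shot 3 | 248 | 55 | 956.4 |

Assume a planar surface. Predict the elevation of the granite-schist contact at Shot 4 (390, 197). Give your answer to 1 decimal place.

Let the plane be z = a·E + b·N + c.
Shot 2−Shot 1: −57a − 149b = −108.4;  Shot 3−Shot 1: 107a − 81b = −108.3.
Solving gives a = −0.35780, b = 0.86439.
Then c = 1064.7 − a·141 − b·136 = 997.59.
At (390, 197): z = −139.5 + 170.3 + 997.59 = 1028.3 ft.

1028.3 ft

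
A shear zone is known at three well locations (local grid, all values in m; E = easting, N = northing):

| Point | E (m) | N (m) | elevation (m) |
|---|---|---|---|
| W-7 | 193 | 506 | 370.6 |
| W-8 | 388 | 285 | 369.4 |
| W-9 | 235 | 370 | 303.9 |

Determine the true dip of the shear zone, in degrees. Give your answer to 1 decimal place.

Two edge vectors: W-7→W-8 = (195, -221, -1.2), W-7→W-9 = (42, -136, -66.7).
Normal n = (W-7→W-8) × (W-7→W-9) = (14577.5, 12956.1, -17238).
So ∂z/∂E = −n_x/n_z = 0.84566 and ∂z/∂N = −n_y/n_z = 0.75160.
Gradient magnitude |∇z| = √(a² + b²) = √(0.71514 + 0.56490) = 1.13139.
True dip = arctan(1.13139) = 48.5°, dipping toward SW (azimuth ≈ 228°).

48.5°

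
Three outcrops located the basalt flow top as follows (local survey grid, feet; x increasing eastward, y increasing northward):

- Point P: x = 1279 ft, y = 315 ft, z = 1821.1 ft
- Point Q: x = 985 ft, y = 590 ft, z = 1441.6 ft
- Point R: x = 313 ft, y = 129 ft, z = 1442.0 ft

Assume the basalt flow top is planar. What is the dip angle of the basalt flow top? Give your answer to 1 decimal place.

44.0°

Two edge vectors: Point P→Point Q = (-294, 275, -379.5), Point P→Point R = (-966, -186, -379.1).
Normal n = (Point P→Point Q) × (Point P→Point R) = (-174839.5, 255141.6, 320334).
So ∂z/∂x = −n_x/n_z = 0.54580 and ∂z/∂y = −n_y/n_z = −0.79649.
Gradient magnitude |∇z| = √(a² + b²) = √(0.29790 + 0.63439) = 0.96555.
True dip = arctan(0.96555) = 44.0°, dipping toward NW (azimuth ≈ 326°).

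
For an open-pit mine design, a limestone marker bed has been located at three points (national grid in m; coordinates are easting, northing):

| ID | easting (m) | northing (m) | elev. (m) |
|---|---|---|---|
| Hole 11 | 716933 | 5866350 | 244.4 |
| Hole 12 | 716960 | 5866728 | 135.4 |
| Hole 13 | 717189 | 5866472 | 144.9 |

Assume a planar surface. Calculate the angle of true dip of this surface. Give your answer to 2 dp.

Two edge vectors: Hole 11→Hole 12 = (27, 378, -109), Hole 11→Hole 13 = (256, 122, -99.5).
Normal n = (Hole 11→Hole 12) × (Hole 11→Hole 13) = (-24313, -25217.5, -93474).
So ∂z/∂easting = −n_x/n_z = −0.26010 and ∂z/∂northing = −n_y/n_z = −0.26978.
Gradient magnitude |∇z| = √(a² + b²) = √(0.06765 + 0.07278) = 0.37475.
True dip = arctan(0.37475) = 20.54°, dipping toward NE (azimuth ≈ 044°).

20.54°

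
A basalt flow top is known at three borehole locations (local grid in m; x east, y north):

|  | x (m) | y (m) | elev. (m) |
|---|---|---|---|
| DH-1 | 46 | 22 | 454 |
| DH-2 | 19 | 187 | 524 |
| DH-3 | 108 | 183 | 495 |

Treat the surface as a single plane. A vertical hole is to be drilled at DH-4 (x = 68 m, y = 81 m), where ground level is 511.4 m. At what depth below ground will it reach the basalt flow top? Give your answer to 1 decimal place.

Let the plane be z = a·x + b·y + c.
DH-2−DH-1: −27a + 165b = 70;  DH-3−DH-1: 62a + 161b = 41.
Solving gives a = −0.30905, b = 0.37367.
Then c = 454 − a·46 − b·22 = 460.00.
At (68, 81): z_contact = −21.02 + 30.27 + 460.00 = 469.25 m.
Depth below ground = 511.4 − 469.25 = 42.2 m.

42.2 m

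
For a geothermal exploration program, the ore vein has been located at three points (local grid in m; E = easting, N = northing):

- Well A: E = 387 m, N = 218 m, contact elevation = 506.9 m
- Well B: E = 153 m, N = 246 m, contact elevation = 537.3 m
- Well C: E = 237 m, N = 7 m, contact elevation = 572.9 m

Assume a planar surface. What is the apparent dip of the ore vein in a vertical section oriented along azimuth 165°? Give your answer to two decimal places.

Let the plane be z = a·E + b·N + c.
Well B−Well A: −234a + 28b = 30.4;  Well C−Well A: −150a − 211b = 66.
Solving gives a = −0.15422, b = −0.20316.
Unit vector along 165° is (sin 165°, cos 165°) = (0.2588, -0.9659).
Slope in that direction = a·(0.2588) + b·(-0.9659) = 0.15632.
Apparent dip = arctan|0.15632| = 8.88° (true dip is 14.3°, so apparent ≤ true as expected).

8.88°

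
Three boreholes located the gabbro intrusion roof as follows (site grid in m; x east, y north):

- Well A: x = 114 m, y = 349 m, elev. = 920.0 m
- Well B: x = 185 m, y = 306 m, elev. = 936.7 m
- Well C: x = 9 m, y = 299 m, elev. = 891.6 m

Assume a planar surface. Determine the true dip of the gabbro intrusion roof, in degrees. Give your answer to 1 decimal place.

Let the plane be z = a·x + b·y + c.
Well B−Well A: 71a − 43b = 16.7;  Well C−Well A: −105a − 50b = −28.4.
Solving gives a = 0.25495, b = 0.03260.
Gradient magnitude |∇z| = √(a² + b²) = √(0.06500 + 0.00106) = 0.25703.
True dip = arctan(0.25703) = 14.4°, dipping toward W (azimuth ≈ 263°).

14.4°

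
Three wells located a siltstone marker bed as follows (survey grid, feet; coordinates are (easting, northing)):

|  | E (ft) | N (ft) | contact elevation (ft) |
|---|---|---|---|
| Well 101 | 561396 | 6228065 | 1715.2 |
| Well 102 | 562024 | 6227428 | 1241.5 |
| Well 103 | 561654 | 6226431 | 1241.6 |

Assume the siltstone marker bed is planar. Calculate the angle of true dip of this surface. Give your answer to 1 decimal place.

30.3°

Two edge vectors: Well 101→Well 102 = (628, -637, -473.7), Well 101→Well 103 = (258, -1634, -473.6).
Normal n = (Well 101→Well 102) × (Well 101→Well 103) = (-472342.6, 175206.2, -861806).
So ∂z/∂E = −n_x/n_z = −0.54808 and ∂z/∂N = −n_y/n_z = 0.20330.
Gradient magnitude |∇z| = √(a² + b²) = √(0.30040 + 0.04133) = 0.58458.
True dip = arctan(0.58458) = 30.3°, dipping toward ESE (azimuth ≈ 110°).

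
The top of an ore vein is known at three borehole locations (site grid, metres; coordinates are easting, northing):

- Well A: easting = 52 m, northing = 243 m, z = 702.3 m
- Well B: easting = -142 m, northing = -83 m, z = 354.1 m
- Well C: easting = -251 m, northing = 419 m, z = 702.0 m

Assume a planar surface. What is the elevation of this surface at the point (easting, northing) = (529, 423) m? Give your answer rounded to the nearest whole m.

Let the plane be z = a·easting + b·northing + c.
Well B−Well A: −194a − 326b = −348.2;  Well C−Well A: −303a + 176b = −0.3.
Solving gives a = 0.46178, b = 0.79330.
Then c = 702.3 − a·52 − b·243 = 485.52.
At (529, 423): z = 244.3 + 335.6 + 485.52 = 1065.4 m.

1065 m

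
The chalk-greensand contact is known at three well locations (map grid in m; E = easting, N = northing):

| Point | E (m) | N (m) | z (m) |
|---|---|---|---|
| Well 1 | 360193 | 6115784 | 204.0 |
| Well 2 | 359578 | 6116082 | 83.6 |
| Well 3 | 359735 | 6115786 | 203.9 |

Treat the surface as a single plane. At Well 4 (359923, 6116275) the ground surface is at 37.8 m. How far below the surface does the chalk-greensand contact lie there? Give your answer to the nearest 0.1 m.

Two edge vectors: Well 1→Well 2 = (-615, 298, -120.4), Well 1→Well 3 = (-458, 2, -0.1).
Normal n = (Well 1→Well 2) × (Well 1→Well 3) = (211, 55081.7, 135254).
So ∂z/∂E = −n_x/n_z = −0.001560028 and ∂z/∂N = −n_y/n_z = −0.407246366.
Intercept c from Well 1: 204 + 561.91 + 2490630.81 = 2491396.72.
At (359923, 6116275): z_contact = −561.49 − 2490830.77 + 2491396.72 = 4.46 m.
Depth below ground = 37.8 − 4.46 = 33.3 m.

33.3 m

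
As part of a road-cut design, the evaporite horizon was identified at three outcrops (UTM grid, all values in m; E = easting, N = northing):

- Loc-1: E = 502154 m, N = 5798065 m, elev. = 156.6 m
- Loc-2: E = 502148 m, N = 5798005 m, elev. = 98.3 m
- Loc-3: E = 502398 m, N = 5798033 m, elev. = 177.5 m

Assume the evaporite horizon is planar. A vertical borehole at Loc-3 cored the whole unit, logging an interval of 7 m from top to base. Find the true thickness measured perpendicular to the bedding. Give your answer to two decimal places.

Let the plane be z = a·E + b·N + c.
Loc-2−Loc-1: −6a − 60b = −58.3;  Loc-3−Loc-1: 244a − 32b = 20.9.
Solving gives a = 0.21033, b = 0.95063.
|∇z| = √(a²+b²) = 0.97362, so dip δ = arctan(0.97362) = 44.23°.
True thickness = vertical thickness × cos δ = 7 × cos 44.23° = 5.02 m.

5.02 m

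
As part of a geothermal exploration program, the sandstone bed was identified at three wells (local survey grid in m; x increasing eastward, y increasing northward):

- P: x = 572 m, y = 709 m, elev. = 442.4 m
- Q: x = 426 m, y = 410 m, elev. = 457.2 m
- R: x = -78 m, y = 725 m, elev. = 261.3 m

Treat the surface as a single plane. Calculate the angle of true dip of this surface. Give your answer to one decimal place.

18.3°

Two edge vectors: P→Q = (-146, -299, 14.8), P→R = (-650, 16, -181.1).
Normal n = (P→Q) × (P→R) = (53912.1, -36060.6, -196686).
So ∂z/∂x = −n_x/n_z = 0.27410 and ∂z/∂y = −n_y/n_z = −0.18334.
Gradient magnitude |∇z| = √(a² + b²) = √(0.07513 + 0.03361) = 0.32977.
True dip = arctan(0.32977) = 18.3°, dipping toward NW (azimuth ≈ 304°).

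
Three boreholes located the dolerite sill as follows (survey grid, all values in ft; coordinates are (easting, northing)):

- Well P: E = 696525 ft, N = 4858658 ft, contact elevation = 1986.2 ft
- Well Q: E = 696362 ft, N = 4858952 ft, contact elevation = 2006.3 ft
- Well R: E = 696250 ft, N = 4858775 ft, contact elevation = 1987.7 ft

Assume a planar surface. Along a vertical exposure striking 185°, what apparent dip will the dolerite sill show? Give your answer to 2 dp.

Let the plane be z = a·E + b·N + c.
Well Q−Well P: −163a + 294b = 20.1;  Well R−Well P: −275a + 117b = 1.5.
Solving gives a = 0.03093, b = 0.08551.
Unit vector along 185° is (sin 185°, cos 185°) = (-0.0872, -0.9962).
Slope in that direction = a·(-0.0872) + b·(-0.9962) = −0.08788.
Apparent dip = arctan|0.08788| = 5.02° (true dip is 5.2°, so apparent ≤ true as expected).

5.02°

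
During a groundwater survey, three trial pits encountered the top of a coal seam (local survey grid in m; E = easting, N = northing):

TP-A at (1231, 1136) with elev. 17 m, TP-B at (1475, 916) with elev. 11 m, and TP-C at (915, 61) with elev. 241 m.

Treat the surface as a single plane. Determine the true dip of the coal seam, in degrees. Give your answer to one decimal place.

Let the plane be z = a·E + b·N + c.
TP-B−TP-A: 244a − 220b = −6;  TP-C−TP-A: −316a − 1075b = 224.
Solving gives a = −0.16795, b = −0.15900.
Gradient magnitude |∇z| = √(a² + b²) = √(0.02821 + 0.02528) = 0.23128.
True dip = arctan(0.23128) = 13.0°, dipping toward NE (azimuth ≈ 047°).

13.0°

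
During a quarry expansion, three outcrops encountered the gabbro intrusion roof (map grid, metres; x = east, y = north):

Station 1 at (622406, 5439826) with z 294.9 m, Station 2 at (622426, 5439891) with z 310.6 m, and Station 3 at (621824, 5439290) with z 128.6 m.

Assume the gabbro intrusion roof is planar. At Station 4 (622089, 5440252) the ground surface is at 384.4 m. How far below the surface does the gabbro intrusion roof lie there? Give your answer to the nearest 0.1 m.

26.2 m

Two edge vectors: Station 1→Station 2 = (20, 65, 15.7), Station 1→Station 3 = (-582, -536, -166.3).
Normal n = (Station 1→Station 2) × (Station 1→Station 3) = (-2394.3, -5811.4, 27110).
So ∂z/∂x = −n_x/n_z = 0.088317964 and ∂z/∂y = −n_y/n_z = 0.214363703.
Intercept c from Station 1: 294.9 − 54969.63 − 1166101.25 = −1220775.98.
At (622089, 5440252): z_contact = 54941.63 + 1166192.57 − 1220775.98 = 358.22 m.
Depth below ground = 384.4 − 358.22 = 26.2 m.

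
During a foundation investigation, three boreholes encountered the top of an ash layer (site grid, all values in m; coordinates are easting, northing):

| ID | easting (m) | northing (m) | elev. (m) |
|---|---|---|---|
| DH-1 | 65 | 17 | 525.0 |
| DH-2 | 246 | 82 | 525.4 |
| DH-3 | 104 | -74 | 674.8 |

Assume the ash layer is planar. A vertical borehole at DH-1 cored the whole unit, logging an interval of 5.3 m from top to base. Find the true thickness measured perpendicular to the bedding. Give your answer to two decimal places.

2.92 m

Let the plane be z = a·easting + b·northing + c.
DH-2−DH-1: 181a + 65b = 0.4;  DH-3−DH-1: 39a − 91b = 149.8.
Solving gives a = 0.51423, b = −1.42577.
|∇z| = √(a²+b²) = 1.51567, so dip δ = arctan(1.51567) = 56.58°.
True thickness = vertical thickness × cos δ = 5.3 × cos 56.58° = 2.92 m.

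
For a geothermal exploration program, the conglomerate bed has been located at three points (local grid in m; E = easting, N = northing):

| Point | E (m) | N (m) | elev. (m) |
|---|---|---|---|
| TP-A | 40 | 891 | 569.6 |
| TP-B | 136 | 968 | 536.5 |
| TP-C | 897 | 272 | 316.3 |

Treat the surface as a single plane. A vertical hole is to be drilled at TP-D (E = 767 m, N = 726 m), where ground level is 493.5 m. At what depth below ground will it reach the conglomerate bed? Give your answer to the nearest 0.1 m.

Let the plane be z = a·E + b·N + c.
TP-B−TP-A: 96a + 77b = −33.1;  TP-C−TP-A: 857a − 619b = −253.3.
Solving gives a = −0.31889, b = −0.03229.
Then c = 569.6 − a·40 − b·891 = 611.13.
At (767, 726): z_contact = −244.59 − 23.44 + 611.13 = 343.09 m.
Depth below ground = 493.5 − 343.09 = 150.4 m.

150.4 m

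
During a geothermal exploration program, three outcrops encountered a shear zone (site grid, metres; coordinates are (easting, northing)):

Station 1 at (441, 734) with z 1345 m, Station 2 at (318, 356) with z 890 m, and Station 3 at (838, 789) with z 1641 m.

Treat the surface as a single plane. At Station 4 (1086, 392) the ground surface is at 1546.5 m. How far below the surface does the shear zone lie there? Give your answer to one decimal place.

154.7 m

Two edge vectors: Station 1→Station 2 = (-123, -378, -455), Station 1→Station 3 = (397, 55, 296).
Normal n = (Station 1→Station 2) × (Station 1→Station 3) = (-86863, -144227, 143301).
So ∂z/∂E = −n_x/n_z = 0.606158 and ∂z/∂N = −n_y/n_z = 1.006462.
Intercept c from Station 1: 1345 − 267.32 − 738.74 = 338.94.
At (1086, 392): z_contact = 658.29 + 394.53 + 338.94 = 1391.76 m.
Depth below ground = 1546.5 − 1391.76 = 154.7 m.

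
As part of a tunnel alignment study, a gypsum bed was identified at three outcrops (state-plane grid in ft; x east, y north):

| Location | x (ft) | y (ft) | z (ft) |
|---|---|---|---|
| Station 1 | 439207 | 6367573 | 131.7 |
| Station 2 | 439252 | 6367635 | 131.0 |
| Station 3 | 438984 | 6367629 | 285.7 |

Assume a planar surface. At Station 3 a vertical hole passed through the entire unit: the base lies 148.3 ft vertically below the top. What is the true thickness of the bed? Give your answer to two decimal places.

Two edge vectors: Station 1→Station 2 = (45, 62, -0.7), Station 1→Station 3 = (-223, 56, 154).
Normal n = (Station 1→Station 2) × (Station 1→Station 3) = (9587.2, -6773.9, 16346).
So ∂z/∂x = −n_x/n_z = −0.58652 and ∂z/∂y = −n_y/n_z = 0.41441.
|∇z| = √(a²+b²) = 0.71815, so dip δ = arctan(0.71815) = 35.68°.
True thickness = vertical thickness × cos δ = 148.3 × cos 35.68° = 120.46 ft.

120.46 ft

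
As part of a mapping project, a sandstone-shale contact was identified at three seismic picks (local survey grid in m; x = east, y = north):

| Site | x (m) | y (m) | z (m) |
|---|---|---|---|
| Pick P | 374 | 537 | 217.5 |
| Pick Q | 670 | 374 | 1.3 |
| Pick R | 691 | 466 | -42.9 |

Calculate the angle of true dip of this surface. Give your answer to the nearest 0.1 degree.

Let the plane be z = a·x + b·y + c.
Pick Q−Pick P: 296a − 163b = −216.2;  Pick R−Pick P: 317a − 71b = −260.4.
Solving gives a = −0.88387, b = −0.27868.
Gradient magnitude |∇z| = √(a² + b²) = √(0.78122 + 0.07766) = 0.92676.
True dip = arctan(0.92676) = 42.8°, dipping toward ENE (azimuth ≈ 073°).

42.8°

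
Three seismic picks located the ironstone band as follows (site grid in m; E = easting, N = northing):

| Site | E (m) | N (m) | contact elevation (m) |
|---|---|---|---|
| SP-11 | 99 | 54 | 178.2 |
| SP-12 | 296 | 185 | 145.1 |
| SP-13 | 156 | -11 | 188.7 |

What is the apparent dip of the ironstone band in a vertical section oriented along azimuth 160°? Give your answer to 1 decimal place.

Let the plane be z = a·E + b·N + c.
SP-12−SP-11: 197a + 131b = −33.1;  SP-13−SP-11: 57a − 65b = 10.5.
Solving gives a = −0.03828, b = −0.19511.
Unit vector along 160° is (sin 160°, cos 160°) = (0.3420, -0.9397).
Slope in that direction = a·(0.3420) + b·(-0.9397) = 0.17025.
Apparent dip = arctan|0.17025| = 9.7° (true dip is 11.2°, so apparent ≤ true as expected).

9.7°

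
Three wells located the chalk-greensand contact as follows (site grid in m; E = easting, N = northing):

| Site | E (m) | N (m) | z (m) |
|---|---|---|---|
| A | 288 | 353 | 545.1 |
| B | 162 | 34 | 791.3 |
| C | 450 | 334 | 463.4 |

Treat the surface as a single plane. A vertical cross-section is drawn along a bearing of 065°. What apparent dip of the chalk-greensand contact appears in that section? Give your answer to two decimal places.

36.74°

Two edge vectors: A→B = (-126, -319, 246.2), A→C = (162, -19, -81.7).
Normal n = (A→B) × (A→C) = (30740.1, 29590.2, 54072).
So ∂z/∂E = −n_x/n_z = −0.56850 and ∂z/∂N = −n_y/n_z = −0.54724.
Unit vector along 065° is (sin 65°, cos 65°) = (0.9063, 0.4226).
Slope in that direction = a·(0.9063) + b·(0.4226) = −0.74651.
Apparent dip = arctan|0.74651| = 36.74° (true dip is 38.3°, so apparent ≤ true as expected).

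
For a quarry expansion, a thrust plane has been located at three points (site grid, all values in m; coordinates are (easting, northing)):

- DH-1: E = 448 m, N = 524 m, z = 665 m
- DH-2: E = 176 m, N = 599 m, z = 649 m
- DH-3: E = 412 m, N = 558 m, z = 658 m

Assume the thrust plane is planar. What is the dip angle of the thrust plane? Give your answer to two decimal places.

Let the plane be z = a·E + b·N + c.
DH-2−DH-1: −272a + 75b = −16;  DH-3−DH-1: −36a + 34b = −7.
Solving gives a = 0.00290, b = −0.20281.
Gradient magnitude |∇z| = √(a² + b²) = √(0.00001 + 0.04113) = 0.20283.
True dip = arctan(0.20283) = 11.47°, dipping toward N (azimuth ≈ 359°).

11.47°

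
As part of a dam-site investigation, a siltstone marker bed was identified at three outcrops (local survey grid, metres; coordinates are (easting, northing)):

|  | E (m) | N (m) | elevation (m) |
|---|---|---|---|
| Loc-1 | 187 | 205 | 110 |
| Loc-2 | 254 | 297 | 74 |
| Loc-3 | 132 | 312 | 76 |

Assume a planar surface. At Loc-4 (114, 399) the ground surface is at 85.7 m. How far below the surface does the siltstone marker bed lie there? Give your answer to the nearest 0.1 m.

38.9 m

Let the plane be z = a·E + b·N + c.
Loc-2−Loc-1: 67a + 92b = −36;  Loc-3−Loc-1: −55a + 107b = −34.
Solving gives a = −0.05920, b = −0.34819.
Then c = 110 − a·187 − b·205 = 192.45.
At (114, 399): z_contact = −6.75 − 138.93 + 192.45 = 46.77 m.
Depth below ground = 85.7 − 46.77 = 38.9 m.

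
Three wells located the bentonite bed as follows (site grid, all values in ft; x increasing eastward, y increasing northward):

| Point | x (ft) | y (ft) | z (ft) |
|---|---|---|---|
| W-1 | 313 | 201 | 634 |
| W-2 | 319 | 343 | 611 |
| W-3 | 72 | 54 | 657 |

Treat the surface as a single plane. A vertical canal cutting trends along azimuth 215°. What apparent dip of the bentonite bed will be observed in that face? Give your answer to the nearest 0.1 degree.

7.5°

Two edge vectors: W-1→W-2 = (6, 142, -23), W-1→W-3 = (-241, -147, 23).
Normal n = (W-1→W-2) × (W-1→W-3) = (-115, 5405, 33340).
So ∂z/∂x = −n_x/n_z = 0.00345 and ∂z/∂y = −n_y/n_z = −0.16212.
Unit vector along 215° is (sin 215°, cos 215°) = (-0.5736, -0.8192).
Slope in that direction = a·(-0.5736) + b·(-0.8192) = 0.13082.
Apparent dip = arctan|0.13082| = 7.5° (true dip is 9.2°, so apparent ≤ true as expected).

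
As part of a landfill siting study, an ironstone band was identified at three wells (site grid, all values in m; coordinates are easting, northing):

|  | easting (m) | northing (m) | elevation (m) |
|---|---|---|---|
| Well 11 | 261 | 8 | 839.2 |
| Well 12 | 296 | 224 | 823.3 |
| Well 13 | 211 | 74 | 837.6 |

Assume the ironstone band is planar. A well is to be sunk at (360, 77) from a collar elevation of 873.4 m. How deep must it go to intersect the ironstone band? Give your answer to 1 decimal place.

44.0 m

Two edge vectors: Well 11→Well 12 = (35, 216, -15.9), Well 11→Well 13 = (-50, 66, -1.6).
Normal n = (Well 11→Well 12) × (Well 11→Well 13) = (703.8, 851, 13110).
So ∂z/∂easting = −n_x/n_z = −0.05368 and ∂z/∂northing = −n_y/n_z = −0.06491.
Intercept c from Well 11: 839.2 + 14.01 + 0.52 = 853.73.
At (360, 77): z_contact = −19.33 − 5.00 + 853.73 = 829.41 m.
Depth below ground = 873.4 − 829.41 = 44.0 m.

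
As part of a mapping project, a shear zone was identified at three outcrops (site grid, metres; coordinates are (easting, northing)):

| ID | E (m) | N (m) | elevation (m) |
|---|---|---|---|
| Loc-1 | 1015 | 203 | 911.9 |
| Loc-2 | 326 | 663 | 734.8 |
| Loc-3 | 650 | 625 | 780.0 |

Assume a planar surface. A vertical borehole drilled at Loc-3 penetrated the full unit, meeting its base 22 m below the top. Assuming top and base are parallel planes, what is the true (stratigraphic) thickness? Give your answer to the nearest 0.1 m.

21.4 m

Let the plane be z = a·E + b·N + c.
Loc-2−Loc-1: −689a + 460b = −177.1;  Loc-3−Loc-1: −365a + 422b = −131.9.
Solving gives a = 0.11446, b = −0.21356.
|∇z| = √(a²+b²) = 0.24230, so dip δ = arctan(0.24230) = 13.62°.
True thickness = vertical thickness × cos δ = 22 × cos 13.62° = 21.4 m.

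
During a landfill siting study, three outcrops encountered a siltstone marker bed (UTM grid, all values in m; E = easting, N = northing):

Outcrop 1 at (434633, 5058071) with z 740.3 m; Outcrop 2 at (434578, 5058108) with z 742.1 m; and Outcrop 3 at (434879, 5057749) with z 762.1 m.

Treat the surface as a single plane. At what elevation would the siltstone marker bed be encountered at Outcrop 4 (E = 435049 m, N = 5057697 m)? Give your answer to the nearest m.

745 m

Let the plane be z = a·E + b·N + c.
Outcrop 2−Outcrop 1: −55a + 37b = 1.8;  Outcrop 3−Outcrop 1: 246a − 322b = 21.8.
Solving gives a = −0.16103625, b = −0.19072955.
Then c = 740.3 − a·434633 − b·5058071 = 1035455.59.
At (435049, 5057697): z = −70058.7 − 964652.3 + 1035455.59 = 744.6 m.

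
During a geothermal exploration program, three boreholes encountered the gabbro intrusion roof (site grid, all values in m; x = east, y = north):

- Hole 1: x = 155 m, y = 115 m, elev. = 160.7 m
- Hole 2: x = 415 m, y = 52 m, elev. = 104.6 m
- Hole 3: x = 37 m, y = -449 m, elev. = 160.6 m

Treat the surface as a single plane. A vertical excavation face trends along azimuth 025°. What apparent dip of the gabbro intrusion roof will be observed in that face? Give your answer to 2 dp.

2.73°

Let the plane be z = a·x + b·y + c.
Hole 2−Hole 1: 260a − 63b = −56.1;  Hole 3−Hole 1: −118a − 564b = −0.1.
Solving gives a = −0.20532, b = 0.04313.
Unit vector along 025° is (sin 25°, cos 25°) = (0.4226, 0.9063).
Slope in that direction = a·(0.4226) + b·(0.9063) = −0.04768.
Apparent dip = arctan|0.04768| = 2.73° (true dip is 11.8°, so apparent ≤ true as expected).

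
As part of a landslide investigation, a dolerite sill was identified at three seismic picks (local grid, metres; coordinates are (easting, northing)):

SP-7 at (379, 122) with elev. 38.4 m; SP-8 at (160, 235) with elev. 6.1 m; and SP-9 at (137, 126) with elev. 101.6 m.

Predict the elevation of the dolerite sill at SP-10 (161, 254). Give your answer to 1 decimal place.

Two edge vectors: SP-7→SP-8 = (-219, 113, -32.3), SP-7→SP-9 = (-242, 4, 63.2).
Normal n = (SP-7→SP-8) × (SP-7→SP-9) = (7270.8, 21657.4, 26470).
So ∂z/∂E = −n_x/n_z = −0.27468 and ∂z/∂N = −n_y/n_z = −0.81819.
Intercept c from SP-7: 38.4 + 104.10 + 99.82 = 242.32.
At (161, 254): z = −44.2 − 207.8 + 242.32 = -9.7 m.

-9.7 m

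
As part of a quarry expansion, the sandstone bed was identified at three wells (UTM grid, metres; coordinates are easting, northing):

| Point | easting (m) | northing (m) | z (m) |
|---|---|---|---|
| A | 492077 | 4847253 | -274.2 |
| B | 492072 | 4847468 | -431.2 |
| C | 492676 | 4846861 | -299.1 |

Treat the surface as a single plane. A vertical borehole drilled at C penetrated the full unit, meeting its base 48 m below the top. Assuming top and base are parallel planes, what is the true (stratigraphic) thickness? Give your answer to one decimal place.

35.5 m

Let the plane be z = a·easting + b·northing + c.
B−A: −5a + 215b = −157;  C−A: 599a − 392b = −24.9.
Solving gives a = −0.52748, b = −0.74250.
|∇z| = √(a²+b²) = 0.91079, so dip δ = arctan(0.91079) = 42.33°.
True thickness = vertical thickness × cos δ = 48 × cos 42.33° = 35.5 m.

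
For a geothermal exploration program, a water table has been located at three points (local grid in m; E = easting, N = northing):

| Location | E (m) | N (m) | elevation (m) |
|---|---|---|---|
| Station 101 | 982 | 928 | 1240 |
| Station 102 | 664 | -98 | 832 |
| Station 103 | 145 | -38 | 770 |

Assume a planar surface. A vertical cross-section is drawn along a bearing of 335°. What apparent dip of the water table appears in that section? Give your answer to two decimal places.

Let the plane be z = a·E + b·N + c.
Station 102−Station 101: −318a − 1026b = −408;  Station 103−Station 101: −837a − 966b = −470.
Solving gives a = 0.15971, b = 0.34816.
Unit vector along 335° is (sin 335°, cos 335°) = (-0.4226, 0.9063).
Slope in that direction = a·(-0.4226) + b·(0.9063) = 0.24804.
Apparent dip = arctan|0.24804| = 13.93° (true dip is 21.0°, so apparent ≤ true as expected).

13.93°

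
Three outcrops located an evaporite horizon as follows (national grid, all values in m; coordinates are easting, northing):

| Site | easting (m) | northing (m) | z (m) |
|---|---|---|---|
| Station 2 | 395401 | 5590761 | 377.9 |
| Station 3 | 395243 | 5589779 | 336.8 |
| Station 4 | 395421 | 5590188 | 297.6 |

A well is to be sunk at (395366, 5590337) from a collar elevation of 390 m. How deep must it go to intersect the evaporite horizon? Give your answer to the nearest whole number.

Let the plane be z = a·easting + b·northing + c.
Station 3−Station 2: −158a − 982b = −41.1;  Station 4−Station 2: 20a − 573b = −80.3.
Solving gives a = −0.50197233, b = 0.12261877.
Then c = 377.9 − a·395401 − b·5590761 = −486673.96.
At (395366, 5590337): z_contact = −198462.8 + 685480.2 − 486673.96 = 343.5 m.
Depth below ground = 390 − 343.5 = 47 m.

47 m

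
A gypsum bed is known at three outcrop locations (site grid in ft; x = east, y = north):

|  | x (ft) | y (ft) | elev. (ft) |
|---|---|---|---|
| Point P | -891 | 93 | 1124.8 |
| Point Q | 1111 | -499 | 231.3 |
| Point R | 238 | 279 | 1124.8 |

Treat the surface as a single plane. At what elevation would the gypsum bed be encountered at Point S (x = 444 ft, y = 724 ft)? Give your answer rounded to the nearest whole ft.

Two edge vectors: Point P→Point Q = (2002, -592, -893.5), Point P→Point R = (1129, 186, 0).
Normal n = (Point P→Point Q) × (Point P→Point R) = (166191, -1008761.5, 1040740).
So ∂z/∂x = −n_x/n_z = −0.15969 and ∂z/∂y = −n_y/n_z = 0.96927.
Intercept c from Point P: 1124.8 − 142.28 − 90.14 = 892.38.
At (444, 724): z = −70.9 + 701.8 + 892.38 = 1523.2 ft.

1523 ft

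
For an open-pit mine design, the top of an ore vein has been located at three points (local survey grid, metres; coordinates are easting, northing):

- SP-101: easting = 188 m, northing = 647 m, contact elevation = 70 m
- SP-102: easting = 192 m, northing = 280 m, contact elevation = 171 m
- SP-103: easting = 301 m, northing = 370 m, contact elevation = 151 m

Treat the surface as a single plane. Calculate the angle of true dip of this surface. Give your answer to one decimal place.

15.5°

Two edge vectors: SP-101→SP-102 = (4, -367, 101), SP-101→SP-103 = (113, -277, 81).
Normal n = (SP-101→SP-102) × (SP-101→SP-103) = (-1750, 11089, 40363).
So ∂z/∂easting = −n_x/n_z = 0.04336 and ∂z/∂northing = −n_y/n_z = −0.27473.
Gradient magnitude |∇z| = √(a² + b²) = √(0.00188 + 0.07548) = 0.27813.
True dip = arctan(0.27813) = 15.5°, dipping toward N (azimuth ≈ 351°).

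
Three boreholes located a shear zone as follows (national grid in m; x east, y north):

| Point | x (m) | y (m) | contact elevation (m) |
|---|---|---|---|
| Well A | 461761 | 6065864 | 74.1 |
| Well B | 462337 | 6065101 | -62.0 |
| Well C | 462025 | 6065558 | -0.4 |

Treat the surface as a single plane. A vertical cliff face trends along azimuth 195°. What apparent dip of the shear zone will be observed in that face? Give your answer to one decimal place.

23.0°

Two edge vectors: Well A→Well B = (576, -763, -136.1), Well A→Well C = (264, -306, -74.5).
Normal n = (Well A→Well B) × (Well A→Well C) = (15196.9, 6981.6, 25176).
So ∂z/∂x = −n_x/n_z = −0.60363 and ∂z/∂y = −n_y/n_z = −0.27731.
Unit vector along 195° is (sin 195°, cos 195°) = (-0.2588, -0.9659).
Slope in that direction = a·(-0.2588) + b·(-0.9659) = 0.42409.
Apparent dip = arctan|0.42409| = 23.0° (true dip is 33.6°, so apparent ≤ true as expected).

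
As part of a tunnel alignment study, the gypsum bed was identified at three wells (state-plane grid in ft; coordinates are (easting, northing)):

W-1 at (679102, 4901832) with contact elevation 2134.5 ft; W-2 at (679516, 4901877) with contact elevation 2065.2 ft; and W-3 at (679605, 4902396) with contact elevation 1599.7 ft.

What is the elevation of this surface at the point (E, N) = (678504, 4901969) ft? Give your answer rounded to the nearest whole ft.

Let the plane be z = a·E + b·N + c.
W-2−W-1: 414a + 45b = −69.3;  W-3−W-1: 503a + 564b = −534.8.
Solving gives a = −0.07122797, b = −0.88470272.
Then c = 2134.5 − a·679102 − b·4901832 = 4387169.65.
At (678504, 4901969): z = −48328.5 − 4336785.3 + 4387169.65 = 2055.9 ft.

2056 ft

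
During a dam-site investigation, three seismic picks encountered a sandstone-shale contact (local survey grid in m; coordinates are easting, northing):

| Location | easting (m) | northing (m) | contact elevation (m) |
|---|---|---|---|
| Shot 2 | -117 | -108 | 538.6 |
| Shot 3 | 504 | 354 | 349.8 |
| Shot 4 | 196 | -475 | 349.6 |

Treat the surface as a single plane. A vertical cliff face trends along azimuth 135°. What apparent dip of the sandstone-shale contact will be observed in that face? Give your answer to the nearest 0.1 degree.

Let the plane be z = a·easting + b·northing + c.
Shot 3−Shot 2: 621a + 462b = −188.8;  Shot 4−Shot 2: 313a − 367b = −189.
Solving gives a = −0.42041, b = 0.15644.
Unit vector along 135° is (sin 135°, cos 135°) = (0.7071, -0.7071).
Slope in that direction = a·(0.7071) + b·(-0.7071) = −0.40789.
Apparent dip = arctan|0.40789| = 22.2° (true dip is 24.2°, so apparent ≤ true as expected).

22.2°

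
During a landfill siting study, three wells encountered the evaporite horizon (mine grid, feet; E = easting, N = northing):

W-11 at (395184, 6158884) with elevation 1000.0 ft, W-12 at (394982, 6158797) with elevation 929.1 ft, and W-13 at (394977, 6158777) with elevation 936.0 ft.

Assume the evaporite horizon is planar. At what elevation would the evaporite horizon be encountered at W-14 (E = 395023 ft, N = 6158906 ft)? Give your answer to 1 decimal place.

Two edge vectors: W-11→W-12 = (-202, -87, -70.9), W-11→W-13 = (-207, -107, -64).
Normal n = (W-11→W-12) × (W-11→W-13) = (-2018.3, 1748.3, 3605).
So ∂z/∂E = −n_x/n_z = 0.559861304 and ∂z/∂N = −n_y/n_z = −0.484965326.
Intercept c from W-11: 1000 − 221248.23 + 2986845.19 = 2766596.96.
At (395023, 6158906): z = 221158.1 − 2986855.9 + 2766596.96 = 899.2 ft.

899.2 ft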